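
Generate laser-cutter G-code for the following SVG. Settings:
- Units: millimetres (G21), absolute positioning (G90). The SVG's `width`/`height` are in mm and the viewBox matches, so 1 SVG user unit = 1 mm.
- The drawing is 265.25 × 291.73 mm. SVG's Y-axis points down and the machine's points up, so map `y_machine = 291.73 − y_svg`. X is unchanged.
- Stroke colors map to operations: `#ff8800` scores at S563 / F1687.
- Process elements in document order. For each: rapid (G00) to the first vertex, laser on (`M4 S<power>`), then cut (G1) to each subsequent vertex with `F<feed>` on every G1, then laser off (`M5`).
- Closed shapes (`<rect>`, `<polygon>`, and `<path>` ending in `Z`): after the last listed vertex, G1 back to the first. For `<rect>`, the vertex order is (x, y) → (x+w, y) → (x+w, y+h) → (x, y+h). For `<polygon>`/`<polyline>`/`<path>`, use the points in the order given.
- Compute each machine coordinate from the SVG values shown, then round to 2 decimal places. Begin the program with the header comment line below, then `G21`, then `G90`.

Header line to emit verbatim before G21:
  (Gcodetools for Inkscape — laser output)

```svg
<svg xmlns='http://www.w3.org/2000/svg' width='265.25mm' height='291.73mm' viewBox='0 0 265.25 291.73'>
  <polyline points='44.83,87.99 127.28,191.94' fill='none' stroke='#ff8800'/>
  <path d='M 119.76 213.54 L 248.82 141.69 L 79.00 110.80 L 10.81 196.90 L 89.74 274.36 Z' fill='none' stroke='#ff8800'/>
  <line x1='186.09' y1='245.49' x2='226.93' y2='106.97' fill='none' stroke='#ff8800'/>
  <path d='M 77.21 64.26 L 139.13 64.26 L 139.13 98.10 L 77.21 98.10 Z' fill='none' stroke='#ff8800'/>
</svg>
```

(Gcodetools for Inkscape — laser output)
G21
G90
G00 X44.83 Y203.74
M4 S563
G1 X127.28 Y99.79 F1687
M5
G00 X119.76 Y78.19
M4 S563
G1 X248.82 Y150.04 F1687
G1 X79.00 Y180.93 F1687
G1 X10.81 Y94.83 F1687
G1 X89.74 Y17.37 F1687
G1 X119.76 Y78.19 F1687
M5
G00 X186.09 Y46.24
M4 S563
G1 X226.93 Y184.76 F1687
M5
G00 X77.21 Y227.47
M4 S563
G1 X139.13 Y227.47 F1687
G1 X139.13 Y193.63 F1687
G1 X77.21 Y193.63 F1687
G1 X77.21 Y227.47 F1687
M5

1 u = 1 mm; y_m = 291.73 − y.

[1] `<polyline>` line segment, #ff8800→score S563 F1687: (44.83,203.74) → (127.28,99.79)

[2] `<path>` closed polygon, #ff8800→score S563 F1687: (119.76,78.19) → (248.82,150.04) → (79.00,180.93) → (10.81,94.83) → (89.74,17.37) → (119.76,78.19) (closed)

[3] `<line>` line segment, #ff8800→score S563 F1687: (186.09,46.24) → (226.93,184.76)

[4] `<path>` rectangle, #ff8800→score S563 F1687: (77.21,227.47) → (139.13,227.47) → (139.13,193.63) → (77.21,193.63) → (77.21,227.47) (closed)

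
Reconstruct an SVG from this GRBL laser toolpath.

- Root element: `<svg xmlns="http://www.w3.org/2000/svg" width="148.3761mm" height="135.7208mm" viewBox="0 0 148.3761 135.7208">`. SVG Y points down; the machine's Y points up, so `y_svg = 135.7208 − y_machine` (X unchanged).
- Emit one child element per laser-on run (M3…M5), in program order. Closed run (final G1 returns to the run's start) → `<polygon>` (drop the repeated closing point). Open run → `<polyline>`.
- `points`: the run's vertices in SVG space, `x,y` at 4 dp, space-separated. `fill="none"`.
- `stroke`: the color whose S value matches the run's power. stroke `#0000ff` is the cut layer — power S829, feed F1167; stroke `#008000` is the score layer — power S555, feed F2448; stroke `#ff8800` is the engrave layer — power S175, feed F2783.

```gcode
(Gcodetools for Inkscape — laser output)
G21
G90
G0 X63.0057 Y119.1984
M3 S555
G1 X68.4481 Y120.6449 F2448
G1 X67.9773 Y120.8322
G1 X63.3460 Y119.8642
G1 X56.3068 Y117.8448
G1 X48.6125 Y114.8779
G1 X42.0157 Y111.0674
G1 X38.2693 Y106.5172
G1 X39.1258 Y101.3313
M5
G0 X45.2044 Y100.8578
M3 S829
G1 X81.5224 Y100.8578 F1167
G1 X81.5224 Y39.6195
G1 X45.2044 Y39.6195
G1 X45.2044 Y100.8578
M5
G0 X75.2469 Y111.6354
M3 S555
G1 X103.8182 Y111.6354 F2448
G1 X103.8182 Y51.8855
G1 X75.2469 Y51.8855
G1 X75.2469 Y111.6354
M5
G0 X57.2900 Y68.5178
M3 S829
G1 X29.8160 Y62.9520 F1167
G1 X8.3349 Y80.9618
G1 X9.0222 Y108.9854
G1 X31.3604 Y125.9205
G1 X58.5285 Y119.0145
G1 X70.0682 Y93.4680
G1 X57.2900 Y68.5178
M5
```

Machine Y-up, SVG Y-down with viewBox height 135.7208, so y_svg = 135.7208 − y_machine; X carries over.

Run 1: S555 ⇒ score layer `#008000`. The run is open, so emit a `<polyline>` with points (Y-flipped): 63.0057,16.5224 68.4481,15.0759 67.9773,14.8886 63.3460,15.8566 56.3068,17.8760 48.6125,20.8429 42.0157,24.6534 38.2693,29.2036 39.1258,34.3895.

Run 2: S829 ⇒ cut layer `#0000ff`. The run returns to its start, so emit a `<polygon>` with points (Y-flipped): 45.2044,34.8630 81.5224,34.8630 81.5224,96.1013 45.2044,96.1013.

Run 3: S555 ⇒ score layer `#008000`. The run returns to its start, so emit a `<polygon>` with points (Y-flipped): 75.2469,24.0854 103.8182,24.0854 103.8182,83.8353 75.2469,83.8353.

Run 4: S829 ⇒ cut layer `#0000ff`. The run returns to its start, so emit a `<polygon>` with points (Y-flipped): 57.2900,67.2030 29.8160,72.7688 8.3349,54.7590 9.0222,26.7354 31.3604,9.8003 58.5285,16.7063 70.0682,42.2528.

<svg xmlns="http://www.w3.org/2000/svg" width="148.3761mm" height="135.7208mm" viewBox="0 0 148.3761 135.7208">
  <polyline points="63.0057,16.5224 68.4481,15.0759 67.9773,14.8886 63.3460,15.8566 56.3068,17.8760 48.6125,20.8429 42.0157,24.6534 38.2693,29.2036 39.1258,34.3895" fill="none" stroke="#008000"/>
  <polygon points="45.2044,34.8630 81.5224,34.8630 81.5224,96.1013 45.2044,96.1013" fill="none" stroke="#0000ff"/>
  <polygon points="75.2469,24.0854 103.8182,24.0854 103.8182,83.8353 75.2469,83.8353" fill="none" stroke="#008000"/>
  <polygon points="57.2900,67.2030 29.8160,72.7688 8.3349,54.7590 9.0222,26.7354 31.3604,9.8003 58.5285,16.7063 70.0682,42.2528" fill="none" stroke="#0000ff"/>
</svg>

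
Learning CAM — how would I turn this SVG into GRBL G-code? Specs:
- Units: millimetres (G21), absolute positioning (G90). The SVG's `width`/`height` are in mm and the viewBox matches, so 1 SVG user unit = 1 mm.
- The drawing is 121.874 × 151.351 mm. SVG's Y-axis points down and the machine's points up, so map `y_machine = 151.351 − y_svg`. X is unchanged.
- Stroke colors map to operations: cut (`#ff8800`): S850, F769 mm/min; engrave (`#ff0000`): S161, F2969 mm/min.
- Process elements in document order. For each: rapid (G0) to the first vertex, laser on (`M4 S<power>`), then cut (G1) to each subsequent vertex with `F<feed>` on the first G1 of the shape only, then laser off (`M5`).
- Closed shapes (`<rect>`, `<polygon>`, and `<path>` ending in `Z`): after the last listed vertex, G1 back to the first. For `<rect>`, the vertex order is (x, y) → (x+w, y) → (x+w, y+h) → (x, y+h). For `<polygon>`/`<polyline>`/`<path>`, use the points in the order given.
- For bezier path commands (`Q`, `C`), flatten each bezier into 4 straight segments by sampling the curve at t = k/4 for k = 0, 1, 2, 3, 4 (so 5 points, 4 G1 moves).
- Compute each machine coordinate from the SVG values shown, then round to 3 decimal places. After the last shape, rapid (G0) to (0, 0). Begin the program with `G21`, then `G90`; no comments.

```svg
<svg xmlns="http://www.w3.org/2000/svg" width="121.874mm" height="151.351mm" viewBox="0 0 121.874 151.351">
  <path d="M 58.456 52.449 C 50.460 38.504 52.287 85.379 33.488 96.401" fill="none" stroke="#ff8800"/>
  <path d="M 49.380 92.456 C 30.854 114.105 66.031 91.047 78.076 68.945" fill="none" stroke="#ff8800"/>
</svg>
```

viewBox `0 0 121.874 151.351` with mm width/height → 1 unit = 1 mm. Flip: y_m = 151.351 − y_svg.

**Shape 1** — `<path>` cubic bezier, stroke `#ff8800` → cut (S850, F769). Control points (SVG): P0=(58.456,52.449), P1=(50.460,38.504), P2=(52.287,85.379), P3=(33.488,96.401); sampled at t=k/4. Machine vertices: (58.456,98.902) → (53.825,99.468) → (50.023,86.289) → (44.196,68.428) → (33.488,54.950). Open path.

**Shape 2** — `<path>` cubic bezier, stroke `#ff8800` → cut (S850, F769). Control points (SVG): P0=(49.380,92.456), P1=(30.854,114.105), P2=(66.031,91.047), P3=(78.076,68.945); sampled at t=k/4. Machine vertices: (49.380,58.895) → (44.354,50.327) → (52.264,54.244) → (65.906,66.364) → (78.076,82.406). Open path.

G21
G90
G0 X58.456 Y98.902
M4 S850
G1 X53.825 Y99.468 F769
G1 X50.023 Y86.289
G1 X44.196 Y68.428
G1 X33.488 Y54.950
M5
G0 X49.380 Y58.895
M4 S850
G1 X44.354 Y50.327 F769
G1 X52.264 Y54.244
G1 X65.906 Y66.364
G1 X78.076 Y82.406
M5
G0 X0.000 Y0.000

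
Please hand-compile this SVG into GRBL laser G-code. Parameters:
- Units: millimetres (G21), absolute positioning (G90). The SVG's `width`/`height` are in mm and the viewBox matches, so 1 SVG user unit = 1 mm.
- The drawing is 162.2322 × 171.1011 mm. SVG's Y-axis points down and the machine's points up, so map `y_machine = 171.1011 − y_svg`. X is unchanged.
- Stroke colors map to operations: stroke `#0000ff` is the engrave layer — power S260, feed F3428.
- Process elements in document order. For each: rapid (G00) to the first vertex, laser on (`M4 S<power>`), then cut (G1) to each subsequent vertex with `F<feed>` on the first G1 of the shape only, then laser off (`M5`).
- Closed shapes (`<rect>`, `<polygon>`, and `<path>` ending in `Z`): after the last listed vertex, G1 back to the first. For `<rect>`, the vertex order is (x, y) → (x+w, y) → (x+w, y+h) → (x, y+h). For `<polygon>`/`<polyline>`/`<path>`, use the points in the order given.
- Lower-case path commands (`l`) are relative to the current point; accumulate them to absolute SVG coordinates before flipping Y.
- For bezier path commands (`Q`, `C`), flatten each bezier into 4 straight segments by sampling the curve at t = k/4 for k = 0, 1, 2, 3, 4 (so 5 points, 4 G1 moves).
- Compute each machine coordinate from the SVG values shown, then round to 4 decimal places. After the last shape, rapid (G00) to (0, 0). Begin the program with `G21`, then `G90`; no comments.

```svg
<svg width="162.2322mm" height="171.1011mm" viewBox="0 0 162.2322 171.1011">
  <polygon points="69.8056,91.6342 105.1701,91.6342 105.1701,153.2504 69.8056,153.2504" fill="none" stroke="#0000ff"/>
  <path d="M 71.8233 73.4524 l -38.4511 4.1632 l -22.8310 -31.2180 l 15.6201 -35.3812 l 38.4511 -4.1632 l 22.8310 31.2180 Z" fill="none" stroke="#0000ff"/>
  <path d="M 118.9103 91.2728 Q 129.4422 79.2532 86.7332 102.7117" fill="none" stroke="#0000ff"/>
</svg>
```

G21
G90
G00 X69.8056 Y79.4669
M4 S260
G1 X105.1701 Y79.4669 F3428
G1 X105.1701 Y17.8507
G1 X69.8056 Y17.8507
G1 X69.8056 Y79.4669
M5
G00 X71.8233 Y97.6487
M4 S260
G1 X33.3722 Y93.4855 F3428
G1 X10.5412 Y124.7035
G1 X26.1613 Y160.0847
G1 X64.6124 Y164.2479
G1 X87.4434 Y133.0299
G1 X71.8233 Y97.6487
M5
G00 X118.9103 Y79.8283
M4 S260
G1 X120.8487 Y83.6207 F3428
G1 X116.1320 Y82.9784
G1 X104.7601 Y77.9013
G1 X86.7332 Y68.3894
M5
G00 X0.0000 Y0.0000

viewBox `0 0 162.2322 171.1011` with mm width/height → 1 unit = 1 mm. Flip: y_m = 171.1011 − y_svg.

**Shape 1** — `<polygon>` rectangle, stroke `#0000ff` → engrave (S260, F3428). Machine vertices: (69.8056,79.4669) → (105.1701,79.4669) → (105.1701,17.8507) → (69.8056,17.8507) → (69.8056,79.4669). Closed: final G1 returns to the first vertex.

**Shape 2** — `<path>` regular polygon, stroke `#0000ff` → engrave (S260, F3428). Machine vertices: (71.8233,97.6487) → (33.3722,93.4855) → (10.5412,124.7035) → (26.1613,160.0847) → (64.6124,164.2479) → (87.4434,133.0299) → (71.8233,97.6487). Closed: final G1 returns to the first vertex.

**Shape 3** — `<path>` quadratic bezier, stroke `#0000ff` → engrave (S260, F3428). Control points (SVG): P0=(118.9103,91.2728), P1=(129.4422,79.2532), P2=(86.7332,102.7117); sampled at t=k/4. Machine vertices: (118.9103,79.8283) → (120.8487,83.6207) → (116.1320,82.9784) → (104.7601,77.9013) → (86.7332,68.3894). Open path.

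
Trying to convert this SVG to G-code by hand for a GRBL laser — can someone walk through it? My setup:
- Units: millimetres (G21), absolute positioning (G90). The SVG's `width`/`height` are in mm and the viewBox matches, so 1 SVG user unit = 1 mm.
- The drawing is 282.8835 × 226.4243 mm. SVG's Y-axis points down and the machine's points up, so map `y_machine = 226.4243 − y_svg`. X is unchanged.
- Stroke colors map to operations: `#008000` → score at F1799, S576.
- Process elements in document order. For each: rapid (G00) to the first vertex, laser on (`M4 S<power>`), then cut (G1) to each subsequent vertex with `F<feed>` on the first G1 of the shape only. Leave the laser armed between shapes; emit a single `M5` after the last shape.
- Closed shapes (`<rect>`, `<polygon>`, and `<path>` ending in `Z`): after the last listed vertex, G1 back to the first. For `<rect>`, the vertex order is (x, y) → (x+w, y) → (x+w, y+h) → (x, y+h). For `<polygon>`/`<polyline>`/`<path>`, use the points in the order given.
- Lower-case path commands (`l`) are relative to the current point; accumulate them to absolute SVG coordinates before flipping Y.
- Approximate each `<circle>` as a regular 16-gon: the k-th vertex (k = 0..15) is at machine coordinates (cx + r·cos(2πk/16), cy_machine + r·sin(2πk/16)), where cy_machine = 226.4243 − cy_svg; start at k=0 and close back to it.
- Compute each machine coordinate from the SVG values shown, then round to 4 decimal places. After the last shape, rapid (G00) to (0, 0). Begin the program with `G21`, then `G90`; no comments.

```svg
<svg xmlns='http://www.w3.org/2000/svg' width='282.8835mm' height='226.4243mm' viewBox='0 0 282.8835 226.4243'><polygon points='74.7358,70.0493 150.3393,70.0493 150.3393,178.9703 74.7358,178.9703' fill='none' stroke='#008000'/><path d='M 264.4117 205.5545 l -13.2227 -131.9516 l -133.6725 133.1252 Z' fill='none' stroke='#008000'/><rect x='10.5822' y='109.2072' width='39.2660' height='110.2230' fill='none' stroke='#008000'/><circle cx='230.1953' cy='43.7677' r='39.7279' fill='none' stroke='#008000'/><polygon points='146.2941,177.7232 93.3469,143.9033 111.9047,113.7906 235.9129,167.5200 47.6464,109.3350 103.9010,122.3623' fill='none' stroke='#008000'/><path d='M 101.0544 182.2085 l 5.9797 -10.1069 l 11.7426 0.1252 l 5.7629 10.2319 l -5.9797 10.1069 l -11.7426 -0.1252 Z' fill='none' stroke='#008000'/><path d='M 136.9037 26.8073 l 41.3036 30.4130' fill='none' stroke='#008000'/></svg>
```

Since the viewBox matches the mm dimensions, user units are millimetres directly. The only transform is the Y-flip y_m = 226.4243 − y_svg.

Shape 1 is a rectangle drawn with `<polygon>`. Its stroke #008000 means score at S576, F1799. After flipping Y the toolpath is (74.7358,156.3750) → (150.3393,156.3750) → (150.3393,47.4540) → (74.7358,47.4540) → (74.7358,156.3750), returning to the start.

Shape 2 is a closed polygon drawn with `<path>`. Its stroke #008000 means score at S576, F1799. After flipping Y the toolpath is (264.4117,20.8698) → (251.1890,152.8214) → (117.5165,19.6962) → (264.4117,20.8698), returning to the start.

Shape 3 is a rectangle drawn with `<rect>`. Its stroke #008000 means score at S576, F1799. After flipping Y the toolpath is (10.5822,117.2171) → (49.8482,117.2171) → (49.8482,6.9941) → (10.5822,6.9941) → (10.5822,117.2171), returning to the start.

Shape 4 is a circle drawn with `<circle>`. Its stroke #008000 means score at S576, F1799. After flipping Y the toolpath is (269.9232,182.6566) → (266.8991,197.8598) → (258.2872,210.7485) → (245.3985,219.3604) → (230.1953,222.3845) → (214.9921,219.3604) → (202.1034,210.7485) → (193.4915,197.8598) → (190.4674,182.6566) → (193.4915,167.4534) → (202.1034,154.5647) → (214.9921,145.9528) → (230.1953,142.9287) → (245.3985,145.9528) → (258.2872,154.5647) → (266.8991,167.4534) → (269.9232,182.6566), returning to the start.

Shape 5 is a closed polygon drawn with `<polygon>`. Its stroke #008000 means score at S576, F1799. After flipping Y the toolpath is (146.2941,48.7011) → (93.3469,82.5210) → (111.9047,112.6337) → (235.9129,58.9043) → (47.6464,117.0893) → (103.9010,104.0620) → (146.2941,48.7011), returning to the start.

Shape 6 is a regular polygon drawn with `<path>`. Its stroke #008000 means score at S576, F1799. After flipping Y the toolpath is (101.0544,44.2158) → (107.0341,54.3227) → (118.7767,54.1975) → (124.5396,43.9656) → (118.5599,33.8587) → (106.8173,33.9839) → (101.0544,44.2158), returning to the start.

Shape 7 is a line segment drawn with `<path>`. Its stroke #008000 means score at S576, F1799. After flipping Y the toolpath is (136.9037,199.6170) → (178.2073,169.2040).

G21
G90
G00 X74.7358 Y156.3750
M4 S576
G1 X150.3393 Y156.3750 F1799
G1 X150.3393 Y47.4540
G1 X74.7358 Y47.4540
G1 X74.7358 Y156.3750
G00 X264.4117 Y20.8698
M4 S576
G1 X251.1890 Y152.8214 F1799
G1 X117.5165 Y19.6962
G1 X264.4117 Y20.8698
G00 X10.5822 Y117.2171
M4 S576
G1 X49.8482 Y117.2171 F1799
G1 X49.8482 Y6.9941
G1 X10.5822 Y6.9941
G1 X10.5822 Y117.2171
G00 X269.9232 Y182.6566
M4 S576
G1 X266.8991 Y197.8598 F1799
G1 X258.2872 Y210.7485
G1 X245.3985 Y219.3604
G1 X230.1953 Y222.3845
G1 X214.9921 Y219.3604
G1 X202.1034 Y210.7485
G1 X193.4915 Y197.8598
G1 X190.4674 Y182.6566
G1 X193.4915 Y167.4534
G1 X202.1034 Y154.5647
G1 X214.9921 Y145.9528
G1 X230.1953 Y142.9287
G1 X245.3985 Y145.9528
G1 X258.2872 Y154.5647
G1 X266.8991 Y167.4534
G1 X269.9232 Y182.6566
G00 X146.2941 Y48.7011
M4 S576
G1 X93.3469 Y82.5210 F1799
G1 X111.9047 Y112.6337
G1 X235.9129 Y58.9043
G1 X47.6464 Y117.0893
G1 X103.9010 Y104.0620
G1 X146.2941 Y48.7011
G00 X101.0544 Y44.2158
M4 S576
G1 X107.0341 Y54.3227 F1799
G1 X118.7767 Y54.1975
G1 X124.5396 Y43.9656
G1 X118.5599 Y33.8587
G1 X106.8173 Y33.9839
G1 X101.0544 Y44.2158
G00 X136.9037 Y199.6170
M4 S576
G1 X178.2073 Y169.2040 F1799
M5
G00 X0.0000 Y0.0000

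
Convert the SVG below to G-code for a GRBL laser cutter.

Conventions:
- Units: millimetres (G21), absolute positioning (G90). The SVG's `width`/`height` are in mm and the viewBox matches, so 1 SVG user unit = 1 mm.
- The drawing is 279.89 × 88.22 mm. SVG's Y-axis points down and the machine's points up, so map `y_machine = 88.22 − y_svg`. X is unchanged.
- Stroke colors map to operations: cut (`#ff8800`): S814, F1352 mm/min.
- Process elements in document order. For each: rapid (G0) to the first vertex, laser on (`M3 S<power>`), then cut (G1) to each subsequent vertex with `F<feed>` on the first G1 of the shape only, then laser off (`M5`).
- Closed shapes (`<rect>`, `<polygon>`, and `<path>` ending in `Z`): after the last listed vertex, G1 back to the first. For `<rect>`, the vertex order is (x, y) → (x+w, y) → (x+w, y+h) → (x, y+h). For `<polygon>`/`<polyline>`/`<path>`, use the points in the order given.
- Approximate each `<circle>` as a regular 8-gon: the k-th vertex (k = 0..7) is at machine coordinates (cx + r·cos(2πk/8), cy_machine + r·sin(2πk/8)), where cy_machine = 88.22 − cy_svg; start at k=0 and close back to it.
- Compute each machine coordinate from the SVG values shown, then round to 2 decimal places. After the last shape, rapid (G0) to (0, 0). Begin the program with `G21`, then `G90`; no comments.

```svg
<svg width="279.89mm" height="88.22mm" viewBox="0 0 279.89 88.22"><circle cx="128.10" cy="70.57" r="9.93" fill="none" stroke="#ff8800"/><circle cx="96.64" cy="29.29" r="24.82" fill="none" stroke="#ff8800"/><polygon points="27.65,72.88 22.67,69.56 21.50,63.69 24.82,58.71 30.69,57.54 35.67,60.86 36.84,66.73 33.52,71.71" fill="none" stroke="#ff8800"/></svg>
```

Since the viewBox matches the mm dimensions, user units are millimetres directly. The only transform is the Y-flip y_m = 88.22 − y_svg.

Shape 1 is a circle drawn with `<circle>`. Its stroke #ff8800 means cut at S814, F1352. After flipping Y the toolpath is (138.03,17.65) → (135.12,24.67) → (128.10,27.58) → (121.08,24.67) → (118.17,17.65) → (121.08,10.63) → (128.10,7.72) → (135.12,10.63) → (138.03,17.65), returning to the start.

Shape 2 is a circle drawn with `<circle>`. Its stroke #ff8800 means cut at S814, F1352. After flipping Y the toolpath is (121.46,58.93) → (114.19,76.48) → (96.64,83.75) → (79.09,76.48) → (71.82,58.93) → (79.09,41.38) → (96.64,34.11) → (114.19,41.38) → (121.46,58.93), returning to the start.

Shape 3 is a regular polygon drawn with `<polygon>`. Its stroke #ff8800 means cut at S814, F1352. After flipping Y the toolpath is (27.65,15.34) → (22.67,18.66) → (21.50,24.53) → (24.82,29.51) → (30.69,30.68) → (35.67,27.36) → (36.84,21.49) → (33.52,16.51) → (27.65,15.34), returning to the start.

G21
G90
G0 X138.03 Y17.65
M3 S814
G1 X135.12 Y24.67 F1352
G1 X128.10 Y27.58
G1 X121.08 Y24.67
G1 X118.17 Y17.65
G1 X121.08 Y10.63
G1 X128.10 Y7.72
G1 X135.12 Y10.63
G1 X138.03 Y17.65
M5
G0 X121.46 Y58.93
M3 S814
G1 X114.19 Y76.48 F1352
G1 X96.64 Y83.75
G1 X79.09 Y76.48
G1 X71.82 Y58.93
G1 X79.09 Y41.38
G1 X96.64 Y34.11
G1 X114.19 Y41.38
G1 X121.46 Y58.93
M5
G0 X27.65 Y15.34
M3 S814
G1 X22.67 Y18.66 F1352
G1 X21.50 Y24.53
G1 X24.82 Y29.51
G1 X30.69 Y30.68
G1 X35.67 Y27.36
G1 X36.84 Y21.49
G1 X33.52 Y16.51
G1 X27.65 Y15.34
M5
G0 X0.00 Y0.00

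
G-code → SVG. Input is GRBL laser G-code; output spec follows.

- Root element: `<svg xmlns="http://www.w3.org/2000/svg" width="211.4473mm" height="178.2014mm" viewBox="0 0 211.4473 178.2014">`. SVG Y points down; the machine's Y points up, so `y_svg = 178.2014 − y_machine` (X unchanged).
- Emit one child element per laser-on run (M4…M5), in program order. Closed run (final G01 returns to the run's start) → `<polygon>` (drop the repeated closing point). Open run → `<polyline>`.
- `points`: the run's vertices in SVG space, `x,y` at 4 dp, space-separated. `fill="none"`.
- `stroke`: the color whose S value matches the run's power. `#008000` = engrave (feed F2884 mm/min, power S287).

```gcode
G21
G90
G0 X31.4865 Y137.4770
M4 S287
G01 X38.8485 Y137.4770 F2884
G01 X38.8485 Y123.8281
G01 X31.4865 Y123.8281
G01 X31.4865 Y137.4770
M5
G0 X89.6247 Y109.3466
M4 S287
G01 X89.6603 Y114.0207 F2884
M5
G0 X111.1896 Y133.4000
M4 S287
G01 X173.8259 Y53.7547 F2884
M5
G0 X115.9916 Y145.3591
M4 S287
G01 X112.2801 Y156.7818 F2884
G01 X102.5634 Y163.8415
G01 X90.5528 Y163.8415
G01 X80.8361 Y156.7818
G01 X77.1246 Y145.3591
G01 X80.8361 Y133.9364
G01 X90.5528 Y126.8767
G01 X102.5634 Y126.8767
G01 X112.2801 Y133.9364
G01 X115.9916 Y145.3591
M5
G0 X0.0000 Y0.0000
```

<svg xmlns="http://www.w3.org/2000/svg" width="211.4473mm" height="178.2014mm" viewBox="0 0 211.4473 178.2014">
  <polygon points="31.4865,40.7244 38.8485,40.7244 38.8485,54.3733 31.4865,54.3733" fill="none" stroke="#008000"/>
  <polyline points="89.6247,68.8548 89.6603,64.1807" fill="none" stroke="#008000"/>
  <polyline points="111.1896,44.8014 173.8259,124.4467" fill="none" stroke="#008000"/>
  <polygon points="115.9916,32.8423 112.2801,21.4196 102.5634,14.3599 90.5528,14.3599 80.8361,21.4196 77.1246,32.8423 80.8361,44.2650 90.5528,51.3247 102.5634,51.3247 112.2801,44.2650" fill="none" stroke="#008000"/>
</svg>

Each laser-on run becomes one SVG element. Flip Y back into SVG space with y_svg = 178.2014 − y_machine. Every run uses S287, so all elements get stroke `#008000` (engrave).

Run 1: The run returns to its start, so emit a `<polygon>` with points (Y-flipped): 31.4865,40.7244 38.8485,40.7244 38.8485,54.3733 31.4865,54.3733.

Run 2: The run is open, so emit a `<polyline>` with points (Y-flipped): 89.6247,68.8548 89.6603,64.1807.

Run 3: The run is open, so emit a `<polyline>` with points (Y-flipped): 111.1896,44.8014 173.8259,124.4467.

Run 4: The run returns to its start, so emit a `<polygon>` with points (Y-flipped): 115.9916,32.8423 112.2801,21.4196 102.5634,14.3599 90.5528,14.3599 80.8361,21.4196 77.1246,32.8423 80.8361,44.2650 90.5528,51.3247 102.5634,51.3247 112.2801,44.2650.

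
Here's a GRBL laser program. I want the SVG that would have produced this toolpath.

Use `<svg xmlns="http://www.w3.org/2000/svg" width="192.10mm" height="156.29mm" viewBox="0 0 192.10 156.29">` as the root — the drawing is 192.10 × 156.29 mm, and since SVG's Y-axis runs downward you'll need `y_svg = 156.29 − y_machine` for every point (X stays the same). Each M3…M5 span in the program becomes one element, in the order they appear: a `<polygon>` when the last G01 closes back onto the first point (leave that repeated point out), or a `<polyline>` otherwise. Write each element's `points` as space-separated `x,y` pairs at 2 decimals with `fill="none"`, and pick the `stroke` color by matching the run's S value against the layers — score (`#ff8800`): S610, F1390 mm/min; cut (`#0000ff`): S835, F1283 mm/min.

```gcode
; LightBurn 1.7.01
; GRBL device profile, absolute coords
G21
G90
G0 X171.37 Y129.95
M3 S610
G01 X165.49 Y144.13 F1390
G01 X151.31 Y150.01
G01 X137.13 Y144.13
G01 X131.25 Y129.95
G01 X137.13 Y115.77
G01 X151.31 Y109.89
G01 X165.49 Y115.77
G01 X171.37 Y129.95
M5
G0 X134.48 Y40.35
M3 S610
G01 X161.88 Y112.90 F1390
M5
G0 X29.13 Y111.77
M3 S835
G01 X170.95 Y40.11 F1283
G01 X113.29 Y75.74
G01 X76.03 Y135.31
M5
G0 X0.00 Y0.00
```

<svg xmlns="http://www.w3.org/2000/svg" width="192.10mm" height="156.29mm" viewBox="0 0 192.10 156.29">
  <polygon points="171.37,26.34 165.49,12.16 151.31,6.28 137.13,12.16 131.25,26.34 137.13,40.52 151.31,46.40 165.49,40.52" fill="none" stroke="#ff8800"/>
  <polyline points="134.48,115.94 161.88,43.39" fill="none" stroke="#ff8800"/>
  <polyline points="29.13,44.52 170.95,116.18 113.29,80.55 76.03,20.98" fill="none" stroke="#0000ff"/>
</svg>

Machine Y-up, SVG Y-down with viewBox height 156.29, so y_svg = 156.29 − y_machine; X carries over.

Run 1: the run's S610 means `#ff8800` (score). The run returns to its start, so emit a `<polygon>` with points (Y-flipped): 171.37,26.34 165.49,12.16 151.31,6.28 137.13,12.16 131.25,26.34 137.13,40.52 151.31,46.40 165.49,40.52.

Run 2: the run's S610 means `#ff8800` (score). The run is open, so emit a `<polyline>` with points (Y-flipped): 134.48,115.94 161.88,43.39.

Run 3: power S835 maps to stroke `#0000ff` (cut). The run is open, so emit a `<polyline>` with points (Y-flipped): 29.13,44.52 170.95,116.18 113.29,80.55 76.03,20.98.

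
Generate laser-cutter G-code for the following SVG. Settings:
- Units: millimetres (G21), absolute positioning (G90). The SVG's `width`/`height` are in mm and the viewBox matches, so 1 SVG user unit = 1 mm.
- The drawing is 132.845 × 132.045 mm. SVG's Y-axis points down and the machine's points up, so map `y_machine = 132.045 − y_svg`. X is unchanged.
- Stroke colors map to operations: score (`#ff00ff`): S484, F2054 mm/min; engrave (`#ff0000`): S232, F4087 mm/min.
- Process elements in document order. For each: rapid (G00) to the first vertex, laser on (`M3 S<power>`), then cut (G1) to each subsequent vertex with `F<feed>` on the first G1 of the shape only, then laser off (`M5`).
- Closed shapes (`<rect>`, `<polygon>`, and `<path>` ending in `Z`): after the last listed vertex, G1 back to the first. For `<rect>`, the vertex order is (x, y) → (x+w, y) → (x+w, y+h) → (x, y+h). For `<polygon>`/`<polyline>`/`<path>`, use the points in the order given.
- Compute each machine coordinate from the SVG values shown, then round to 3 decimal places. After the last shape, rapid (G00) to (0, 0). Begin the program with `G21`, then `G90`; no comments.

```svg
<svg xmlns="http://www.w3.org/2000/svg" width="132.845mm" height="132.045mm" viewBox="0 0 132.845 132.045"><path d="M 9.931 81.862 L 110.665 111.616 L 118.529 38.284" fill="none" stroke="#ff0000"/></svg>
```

viewBox `0 0 132.845 132.045` with mm width/height → 1 unit = 1 mm. Flip: y_m = 132.045 − y_svg.

**Shape 1** — `<path>` open polyline, stroke `#ff0000` → engrave (S232, F4087). Machine vertices: (9.931,50.183) → (110.665,20.429) → (118.529,93.761). Open path.

G21
G90
G00 X9.931 Y50.183
M3 S232
G1 X110.665 Y20.429 F4087
G1 X118.529 Y93.761
M5
G00 X0.000 Y0.000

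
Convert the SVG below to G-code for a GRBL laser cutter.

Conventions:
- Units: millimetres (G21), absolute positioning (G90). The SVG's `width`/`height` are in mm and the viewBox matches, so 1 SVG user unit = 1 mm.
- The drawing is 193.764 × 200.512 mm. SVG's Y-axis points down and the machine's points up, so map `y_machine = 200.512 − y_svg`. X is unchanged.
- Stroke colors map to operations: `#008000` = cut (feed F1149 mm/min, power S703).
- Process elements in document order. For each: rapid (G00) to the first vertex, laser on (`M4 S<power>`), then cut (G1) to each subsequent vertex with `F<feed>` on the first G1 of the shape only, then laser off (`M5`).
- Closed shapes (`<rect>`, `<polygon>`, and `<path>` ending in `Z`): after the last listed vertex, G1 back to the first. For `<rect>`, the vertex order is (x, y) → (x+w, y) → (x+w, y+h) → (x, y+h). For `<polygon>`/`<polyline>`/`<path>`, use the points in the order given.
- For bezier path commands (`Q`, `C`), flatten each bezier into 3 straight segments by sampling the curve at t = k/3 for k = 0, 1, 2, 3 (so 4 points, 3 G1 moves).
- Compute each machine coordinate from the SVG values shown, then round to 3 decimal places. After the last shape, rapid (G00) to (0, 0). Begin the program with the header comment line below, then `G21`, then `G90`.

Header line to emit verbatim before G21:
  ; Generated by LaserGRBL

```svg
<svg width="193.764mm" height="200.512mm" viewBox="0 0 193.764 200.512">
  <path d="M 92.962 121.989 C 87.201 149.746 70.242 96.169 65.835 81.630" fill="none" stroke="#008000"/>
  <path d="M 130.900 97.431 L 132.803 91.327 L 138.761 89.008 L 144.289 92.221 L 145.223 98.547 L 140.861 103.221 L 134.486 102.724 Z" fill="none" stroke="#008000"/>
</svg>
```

; Generated by LaserGRBL
G21
G90
G00 X92.962 Y78.523
M4 S703
G1 X84.348 Y73.419 F1149
G1 X73.546 Y95.789
G1 X65.835 Y118.882
M5
G00 X130.900 Y103.081
M4 S703
G1 X132.803 Y109.185 F1149
G1 X138.761 Y111.504
G1 X144.289 Y108.291
G1 X145.223 Y101.965
G1 X140.861 Y97.291
G1 X134.486 Y97.788
G1 X130.900 Y103.081
M5
G00 X0.000 Y0.000

viewBox `0 0 193.764 200.512` with mm width/height → 1 unit = 1 mm. Flip: y_m = 200.512 − y_svg.

**Shape 1** — `<path>` cubic bezier, stroke `#008000` → cut (S703, F1149). Control points (SVG): P0=(92.962,121.989), P1=(87.201,149.746), P2=(70.242,96.169), P3=(65.835,81.630); sampled at t=k/3. Machine vertices: (92.962,78.523) → (84.348,73.419) → (73.546,95.789) → (65.835,118.882). Open path.

**Shape 2** — `<path>` regular polygon, stroke `#008000` → cut (S703, F1149). Machine vertices: (130.900,103.081) → (132.803,109.185) → (138.761,111.504) → (144.289,108.291) → (145.223,101.965) → (140.861,97.291) → (134.486,97.788) → (130.900,103.081). Closed: final G1 returns to the first vertex.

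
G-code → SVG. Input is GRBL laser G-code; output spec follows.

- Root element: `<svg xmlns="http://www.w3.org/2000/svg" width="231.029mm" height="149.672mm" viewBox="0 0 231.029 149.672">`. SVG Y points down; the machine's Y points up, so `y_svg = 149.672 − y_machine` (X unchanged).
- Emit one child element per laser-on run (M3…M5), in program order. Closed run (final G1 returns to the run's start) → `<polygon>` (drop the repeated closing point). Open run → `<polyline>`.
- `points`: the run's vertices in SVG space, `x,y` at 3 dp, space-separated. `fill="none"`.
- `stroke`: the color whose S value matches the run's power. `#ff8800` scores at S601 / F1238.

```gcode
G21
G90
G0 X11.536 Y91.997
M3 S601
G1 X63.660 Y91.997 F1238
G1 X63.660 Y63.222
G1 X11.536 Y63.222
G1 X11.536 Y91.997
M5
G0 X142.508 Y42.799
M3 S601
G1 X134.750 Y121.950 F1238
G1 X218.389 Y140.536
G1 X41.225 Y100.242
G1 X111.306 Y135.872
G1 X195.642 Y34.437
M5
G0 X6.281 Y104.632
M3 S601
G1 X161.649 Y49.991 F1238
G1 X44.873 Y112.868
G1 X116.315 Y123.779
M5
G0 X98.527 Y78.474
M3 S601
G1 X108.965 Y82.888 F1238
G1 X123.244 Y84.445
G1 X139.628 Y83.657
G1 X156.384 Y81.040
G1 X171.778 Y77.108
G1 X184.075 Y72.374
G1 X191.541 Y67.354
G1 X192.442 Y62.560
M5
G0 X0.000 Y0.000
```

y_svg = 149.672 − y_m. Every run uses S601, so all elements get stroke `#ff8800` (score).

[1] closed run; points: 11.536,57.675 63.660,57.675 63.660,86.450 11.536,86.450

[2] open run; points: 142.508,106.873 134.750,27.722 218.389,9.136 41.225,49.430 111.306,13.800 195.642,115.235

[3] open run; points: 6.281,45.040 161.649,99.681 44.873,36.804 116.315,25.893

[4] open run; points: 98.527,71.198 108.965,66.784 123.244,65.227 139.628,66.015 156.384,68.632 171.778,72.564 184.075,77.298 191.541,82.318 192.442,87.112

<svg xmlns="http://www.w3.org/2000/svg" width="231.029mm" height="149.672mm" viewBox="0 0 231.029 149.672">
  <polygon points="11.536,57.675 63.660,57.675 63.660,86.450 11.536,86.450" fill="none" stroke="#ff8800"/>
  <polyline points="142.508,106.873 134.750,27.722 218.389,9.136 41.225,49.430 111.306,13.800 195.642,115.235" fill="none" stroke="#ff8800"/>
  <polyline points="6.281,45.040 161.649,99.681 44.873,36.804 116.315,25.893" fill="none" stroke="#ff8800"/>
  <polyline points="98.527,71.198 108.965,66.784 123.244,65.227 139.628,66.015 156.384,68.632 171.778,72.564 184.075,77.298 191.541,82.318 192.442,87.112" fill="none" stroke="#ff8800"/>
</svg>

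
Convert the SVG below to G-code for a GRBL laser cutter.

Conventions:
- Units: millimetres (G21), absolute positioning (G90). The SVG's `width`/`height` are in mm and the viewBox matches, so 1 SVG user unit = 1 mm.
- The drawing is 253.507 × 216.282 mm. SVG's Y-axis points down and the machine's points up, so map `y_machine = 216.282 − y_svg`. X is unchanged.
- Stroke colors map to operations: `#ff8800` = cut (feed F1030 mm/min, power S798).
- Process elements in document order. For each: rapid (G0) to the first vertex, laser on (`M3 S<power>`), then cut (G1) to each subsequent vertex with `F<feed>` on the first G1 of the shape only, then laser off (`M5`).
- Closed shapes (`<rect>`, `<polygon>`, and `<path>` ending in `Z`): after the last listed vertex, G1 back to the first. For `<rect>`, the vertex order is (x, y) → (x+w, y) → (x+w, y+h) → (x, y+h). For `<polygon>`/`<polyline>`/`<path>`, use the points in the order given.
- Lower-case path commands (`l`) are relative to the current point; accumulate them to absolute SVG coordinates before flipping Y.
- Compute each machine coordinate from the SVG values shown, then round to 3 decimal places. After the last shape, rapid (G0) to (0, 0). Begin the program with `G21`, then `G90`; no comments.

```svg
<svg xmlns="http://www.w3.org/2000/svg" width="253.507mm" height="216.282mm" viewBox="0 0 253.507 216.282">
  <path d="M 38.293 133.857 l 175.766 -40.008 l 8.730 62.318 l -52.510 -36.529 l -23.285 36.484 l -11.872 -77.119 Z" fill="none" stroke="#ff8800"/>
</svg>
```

Since the viewBox matches the mm dimensions, user units are millimetres directly. The only transform is the Y-flip y_m = 216.282 − y_svg.

Shape 1 is a closed polygon drawn with `<path>`. Its stroke #ff8800 means cut at S798, F1030. After flipping Y the toolpath is (38.293,82.425) → (214.059,122.433) → (222.789,60.115) → (170.279,96.644) → (146.994,60.160) → (135.122,137.279) → (38.293,82.425), returning to the start.

G21
G90
G0 X38.293 Y82.425
M3 S798
G1 X214.059 Y122.433 F1030
G1 X222.789 Y60.115
G1 X170.279 Y96.644
G1 X146.994 Y60.160
G1 X135.122 Y137.279
G1 X38.293 Y82.425
M5
G0 X0.000 Y0.000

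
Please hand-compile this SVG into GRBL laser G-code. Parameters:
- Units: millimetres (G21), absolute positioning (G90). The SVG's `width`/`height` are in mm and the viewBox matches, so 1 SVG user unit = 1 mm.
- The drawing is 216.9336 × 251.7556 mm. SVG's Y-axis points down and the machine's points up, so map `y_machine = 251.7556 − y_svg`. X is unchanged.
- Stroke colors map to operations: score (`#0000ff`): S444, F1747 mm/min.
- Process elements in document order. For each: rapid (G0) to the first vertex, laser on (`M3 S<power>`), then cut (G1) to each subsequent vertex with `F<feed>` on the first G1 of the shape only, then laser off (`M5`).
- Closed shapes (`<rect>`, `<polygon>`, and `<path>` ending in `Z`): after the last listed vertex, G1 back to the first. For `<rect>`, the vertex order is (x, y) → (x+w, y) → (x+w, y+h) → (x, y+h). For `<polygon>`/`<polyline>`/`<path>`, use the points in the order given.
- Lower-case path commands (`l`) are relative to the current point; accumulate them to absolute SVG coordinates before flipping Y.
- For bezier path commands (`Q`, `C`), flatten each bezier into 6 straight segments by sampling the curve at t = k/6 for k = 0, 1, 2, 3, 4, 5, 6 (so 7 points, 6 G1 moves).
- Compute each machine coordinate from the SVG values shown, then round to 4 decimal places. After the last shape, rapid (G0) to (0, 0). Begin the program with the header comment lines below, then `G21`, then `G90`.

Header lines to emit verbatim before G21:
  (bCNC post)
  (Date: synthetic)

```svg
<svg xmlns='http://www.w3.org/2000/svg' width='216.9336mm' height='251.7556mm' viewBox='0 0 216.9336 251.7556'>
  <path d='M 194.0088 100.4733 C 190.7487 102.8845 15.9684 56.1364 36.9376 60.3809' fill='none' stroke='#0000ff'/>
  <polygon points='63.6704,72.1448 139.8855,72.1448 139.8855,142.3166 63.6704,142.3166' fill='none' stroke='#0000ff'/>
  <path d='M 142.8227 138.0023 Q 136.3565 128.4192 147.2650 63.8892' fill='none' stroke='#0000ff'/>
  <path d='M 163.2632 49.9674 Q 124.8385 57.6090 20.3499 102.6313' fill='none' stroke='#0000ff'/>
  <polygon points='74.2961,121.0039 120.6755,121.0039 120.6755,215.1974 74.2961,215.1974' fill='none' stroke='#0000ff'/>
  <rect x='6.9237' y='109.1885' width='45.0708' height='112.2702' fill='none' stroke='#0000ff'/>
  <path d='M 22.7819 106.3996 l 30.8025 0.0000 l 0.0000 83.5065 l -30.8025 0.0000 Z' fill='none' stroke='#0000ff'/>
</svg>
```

(bCNC post)
(Date: synthetic)
G21
G90
G0 X194.0088 Y151.2823
M3 S444
G1 X179.7857 Y153.7096 F1747
G1 X147.1779 Y161.5482
G1 X106.3872 Y172.0160
G1 X67.6157 Y182.3310
G1 X41.0651 Y189.7112
G1 X36.9376 Y191.3747
M5
G0 X63.6704 Y179.6108
M3 S444
G1 X139.8855 Y179.6108 F1747
G1 X139.8855 Y109.4390
G1 X63.6704 Y109.4390
G1 X63.6704 Y179.6108
M5
G0 X142.8227 Y113.7533
M3 S444
G1 X141.1499 Y118.4740 F1747
G1 X140.4424 Y126.2472
G1 X140.7002 Y137.0731
G1 X141.9232 Y150.9516
G1 X144.1115 Y167.8827
G1 X147.2650 Y187.8664
M5
G0 X163.2632 Y201.7882
M3 S444
G1 X148.6199 Y198.2026 F1747
G1 X130.3063 Y192.5404
G1 X108.3225 Y184.8014
G1 X82.6685 Y174.9858
G1 X53.3443 Y163.0934
G1 X20.3499 Y149.1243
M5
G0 X74.2961 Y130.7517
M3 S444
G1 X120.6755 Y130.7517 F1747
G1 X120.6755 Y36.5582
G1 X74.2961 Y36.5582
G1 X74.2961 Y130.7517
M5
G0 X6.9237 Y142.5671
M3 S444
G1 X51.9945 Y142.5671 F1747
G1 X51.9945 Y30.2969
G1 X6.9237 Y30.2969
G1 X6.9237 Y142.5671
M5
G0 X22.7819 Y145.3560
M3 S444
G1 X53.5844 Y145.3560 F1747
G1 X53.5844 Y61.8495
G1 X22.7819 Y61.8495
G1 X22.7819 Y145.3560
M5
G0 X0.0000 Y0.0000

Since the viewBox matches the mm dimensions, user units are millimetres directly. The only transform is the Y-flip y_m = 251.7556 − y_svg.

Shape 1 is a cubic bezier drawn with `<path>`. Its stroke #0000ff means score at S444, F1747. After flipping Y the toolpath is (194.0088,151.2823) → (179.7857,153.7096) → (147.1779,161.5482) → (106.3872,172.0160) → (67.6157,182.3310) → (41.0651,189.7112) → (36.9376,191.3747).

Shape 2 is a rectangle drawn with `<polygon>`. Its stroke #0000ff means score at S444, F1747. After flipping Y the toolpath is (63.6704,179.6108) → (139.8855,179.6108) → (139.8855,109.4390) → (63.6704,109.4390) → (63.6704,179.6108), returning to the start.

Shape 3 is a quadratic bezier drawn with `<path>`. Its stroke #0000ff means score at S444, F1747. After flipping Y the toolpath is (142.8227,113.7533) → (141.1499,118.4740) → (140.4424,126.2472) → (140.7002,137.0731) → (141.9232,150.9516) → (144.1115,167.8827) → (147.2650,187.8664).

Shape 4 is a quadratic bezier drawn with `<path>`. Its stroke #0000ff means score at S444, F1747. After flipping Y the toolpath is (163.2632,201.7882) → (148.6199,198.2026) → (130.3063,192.5404) → (108.3225,184.8014) → (82.6685,174.9858) → (53.3443,163.0934) → (20.3499,149.1243).

Shape 5 is a rectangle drawn with `<polygon>`. Its stroke #0000ff means score at S444, F1747. After flipping Y the toolpath is (74.2961,130.7517) → (120.6755,130.7517) → (120.6755,36.5582) → (74.2961,36.5582) → (74.2961,130.7517), returning to the start.

Shape 6 is a rectangle drawn with `<rect>`. Its stroke #0000ff means score at S444, F1747. After flipping Y the toolpath is (6.9237,142.5671) → (51.9945,142.5671) → (51.9945,30.2969) → (6.9237,30.2969) → (6.9237,142.5671), returning to the start.

Shape 7 is a rectangle drawn with `<path>`. Its stroke #0000ff means score at S444, F1747. After flipping Y the toolpath is (22.7819,145.3560) → (53.5844,145.3560) → (53.5844,61.8495) → (22.7819,61.8495) → (22.7819,145.3560), returning to the start.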